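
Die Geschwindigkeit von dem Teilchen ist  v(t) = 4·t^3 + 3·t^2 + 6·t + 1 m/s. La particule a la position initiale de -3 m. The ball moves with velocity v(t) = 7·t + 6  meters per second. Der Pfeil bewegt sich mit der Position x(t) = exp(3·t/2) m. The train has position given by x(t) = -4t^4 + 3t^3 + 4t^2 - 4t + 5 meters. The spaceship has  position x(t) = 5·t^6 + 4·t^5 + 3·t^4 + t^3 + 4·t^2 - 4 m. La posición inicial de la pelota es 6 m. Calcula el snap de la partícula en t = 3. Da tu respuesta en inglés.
To solve this, we need to take 3 derivatives of our velocity equation v(t) = 4·t^3 + 3·t^2 + 6·t + 1. Differentiating velocity, we get acceleration: a(t) = 12·t^2 + 6·t + 6. Taking d/dt of a(t), we find j(t) = 24·t + 6. The derivative of jerk gives snap: s(t) = 24. Using s(t) = 24 and substituting t = 3, we find s = 24.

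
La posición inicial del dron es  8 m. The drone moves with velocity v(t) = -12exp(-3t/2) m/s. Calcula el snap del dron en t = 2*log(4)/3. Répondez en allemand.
Wir müssen unsere Gleichung für die Geschwindigkeit v(t) = -12·exp(-3·t/2) 3-mal ableiten. Durch Ableiten von der Geschwindigkeit erhalten wir die Beschleunigung: a(t) = 18·exp(-3·t/2). Die Ableitung von der Beschleunigung ergibt den Ruck: j(t) = -27·exp(-3·t/2). Durch Ableiten von dem Ruck erhalten wir den Snap: s(t) = 81·exp(-3·t/2)/2. Wir haben den Snap s(t) = 81·exp(-3·t/2)/2. Durch Einsetzen von t = 2*log(4)/3: s(2*log(4)/3) = 81/8.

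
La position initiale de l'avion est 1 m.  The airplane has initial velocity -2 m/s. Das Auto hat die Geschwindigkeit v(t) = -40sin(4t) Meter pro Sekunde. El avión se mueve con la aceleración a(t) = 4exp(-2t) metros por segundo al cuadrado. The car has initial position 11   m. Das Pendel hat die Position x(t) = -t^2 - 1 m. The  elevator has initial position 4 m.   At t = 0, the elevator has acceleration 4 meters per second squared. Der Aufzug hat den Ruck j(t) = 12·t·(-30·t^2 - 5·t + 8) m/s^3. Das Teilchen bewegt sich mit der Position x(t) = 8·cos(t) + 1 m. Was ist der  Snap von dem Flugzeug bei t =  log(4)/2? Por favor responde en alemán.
Um dies zu lösen, müssen wir 2 Ableitungen unserer Gleichung für die Beschleunigung a(t) = 4·exp(-2·t) nehmen. Durch Ableiten von der Beschleunigung erhalten wir den Ruck: j(t) = -8·exp(-2·t). Die Ableitung von dem Ruck ergibt den Snap: s(t) = 16·exp(-2·t). Mit s(t) = 16·exp(-2·t) und Einsetzen von t = log(4)/2, finden wir s = 4.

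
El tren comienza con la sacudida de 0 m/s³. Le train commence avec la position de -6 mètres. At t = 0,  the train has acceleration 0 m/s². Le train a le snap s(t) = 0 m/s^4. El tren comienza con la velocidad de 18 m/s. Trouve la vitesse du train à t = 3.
Pour résoudre ceci, nous devons prendre 3 intégrales de notre équation du snap s(t) = 0. En prenant ∫s(t)dt et en appliquant j(0) = 0, nous trouvons j(t) = 0. La primitive du jerk est l'accélération. En utilisant a(0) = 0, nous obtenons a(t) = 0. L'intégrale de l'accélération est la vitesse. En utilisant v(0) = 18, nous obtenons v(t) = 18. De l'équation de la vitesse v(t) = 18, nous substituons t = 3 pour obtenir v = 18.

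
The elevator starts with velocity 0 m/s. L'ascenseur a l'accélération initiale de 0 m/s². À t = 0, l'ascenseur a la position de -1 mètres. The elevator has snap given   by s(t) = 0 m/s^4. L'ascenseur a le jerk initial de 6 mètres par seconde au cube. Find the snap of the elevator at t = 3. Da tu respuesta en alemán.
Mit s(t) = 0 und Einsetzen von t = 3, finden wir s = 0.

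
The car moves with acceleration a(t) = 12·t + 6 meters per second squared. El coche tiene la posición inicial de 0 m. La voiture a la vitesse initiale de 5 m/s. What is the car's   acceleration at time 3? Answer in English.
From the given acceleration equation a(t) = 12·t + 6, we substitute t = 3 to get a = 42.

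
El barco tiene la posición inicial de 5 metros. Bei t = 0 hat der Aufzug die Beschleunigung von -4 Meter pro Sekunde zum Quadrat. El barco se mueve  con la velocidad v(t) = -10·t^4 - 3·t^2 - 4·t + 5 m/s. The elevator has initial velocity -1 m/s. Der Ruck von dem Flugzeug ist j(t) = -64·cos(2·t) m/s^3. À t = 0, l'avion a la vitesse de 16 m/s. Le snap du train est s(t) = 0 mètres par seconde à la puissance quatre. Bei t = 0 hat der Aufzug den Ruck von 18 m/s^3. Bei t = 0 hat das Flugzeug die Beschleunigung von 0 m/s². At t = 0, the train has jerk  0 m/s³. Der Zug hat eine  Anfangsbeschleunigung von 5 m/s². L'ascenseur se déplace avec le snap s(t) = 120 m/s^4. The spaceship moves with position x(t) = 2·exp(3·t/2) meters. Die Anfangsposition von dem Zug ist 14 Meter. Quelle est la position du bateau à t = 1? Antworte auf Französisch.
Pour résoudre ceci, nous devons prendre 1 intégrale de notre équation de la vitesse v(t) = -10·t^4 - 3·t^2 - 4·t + 5. L'intégrale de la vitesse est la position. En utilisant x(0) = 5, nous obtenons x(t) = -2·t^5 - t^3 - 2·t^2 + 5·t + 5. En utilisant x(t) = -2·t^5 - t^3 - 2·t^2 + 5·t + 5 et en substituant t = 1, nous trouvons x = 5.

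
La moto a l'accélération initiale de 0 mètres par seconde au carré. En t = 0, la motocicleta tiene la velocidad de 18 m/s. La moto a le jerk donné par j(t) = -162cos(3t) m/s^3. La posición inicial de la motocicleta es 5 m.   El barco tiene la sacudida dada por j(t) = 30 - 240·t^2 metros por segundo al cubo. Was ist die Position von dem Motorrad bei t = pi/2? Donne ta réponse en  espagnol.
Necesitamos integrar nuestra ecuación de la sacudida j(t) = -162·cos(3·t) 3 veces. La integral de la sacudida es la aceleración. Usando a(0) = 0, obtenemos a(t) = -54·sin(3·t). La antiderivada de la aceleración es la velocidad. Usando v(0) = 18, obtenemos v(t) = 18·cos(3·t). La antiderivada de la velocidad, con x(0) = 5, da la posición: x(t) = 6·sin(3·t) + 5. De la ecuación de la posición x(t) = 6·sin(3·t) + 5, sustituimos t = pi/2 para obtener x = -1.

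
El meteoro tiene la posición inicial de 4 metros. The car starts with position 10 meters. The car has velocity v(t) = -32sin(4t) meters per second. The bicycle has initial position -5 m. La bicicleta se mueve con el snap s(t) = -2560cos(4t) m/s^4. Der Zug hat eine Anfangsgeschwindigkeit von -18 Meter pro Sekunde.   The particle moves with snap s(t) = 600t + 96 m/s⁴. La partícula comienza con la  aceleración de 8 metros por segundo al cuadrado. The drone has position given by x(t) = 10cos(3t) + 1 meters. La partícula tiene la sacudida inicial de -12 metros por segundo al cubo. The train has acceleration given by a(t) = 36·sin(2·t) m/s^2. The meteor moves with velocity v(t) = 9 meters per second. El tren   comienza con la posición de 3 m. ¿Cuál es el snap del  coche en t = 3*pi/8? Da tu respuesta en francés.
Pour résoudre ceci, nous devons prendre 3 dérivées de notre équation de la vitesse v(t) = -32·sin(4·t). En prenant d/dt de v(t), nous trouvons a(t) = -128·cos(4·t). En dérivant l'accélération, nous obtenons le jerk: j(t) = 512·sin(4·t). En dérivant le jerk, nous obtenons le snap: s(t) = 2048·cos(4·t). Nous avons le snap s(t) = 2048·cos(4·t). En substituant t = 3*pi/8: s(3*pi/8) = 0.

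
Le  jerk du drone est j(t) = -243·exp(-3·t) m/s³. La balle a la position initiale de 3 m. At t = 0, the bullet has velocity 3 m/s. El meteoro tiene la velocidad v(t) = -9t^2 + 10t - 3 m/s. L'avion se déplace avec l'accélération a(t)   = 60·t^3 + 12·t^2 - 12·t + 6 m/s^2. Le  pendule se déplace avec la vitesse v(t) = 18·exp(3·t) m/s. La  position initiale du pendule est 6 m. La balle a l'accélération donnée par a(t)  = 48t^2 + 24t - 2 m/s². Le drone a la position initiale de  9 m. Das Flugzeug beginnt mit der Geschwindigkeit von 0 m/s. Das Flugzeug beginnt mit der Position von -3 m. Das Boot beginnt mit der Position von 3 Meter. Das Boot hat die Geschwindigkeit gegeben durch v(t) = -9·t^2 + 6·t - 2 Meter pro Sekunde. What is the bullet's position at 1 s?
To solve this, we need to take 2 integrals of our acceleration equation a(t) = 48·t^2 + 24·t - 2. The integral of acceleration is velocity. Using v(0) = 3, we get v(t) = 16·t^3 + 12·t^2 - 2·t + 3. Finding the antiderivative of v(t) and using x(0) = 3: x(t) = 4·t^4 + 4·t^3 - t^2 + 3·t + 3. We have position x(t) = 4·t^4 + 4·t^3 - t^2 + 3·t + 3. Substituting t = 1: x(1) = 13.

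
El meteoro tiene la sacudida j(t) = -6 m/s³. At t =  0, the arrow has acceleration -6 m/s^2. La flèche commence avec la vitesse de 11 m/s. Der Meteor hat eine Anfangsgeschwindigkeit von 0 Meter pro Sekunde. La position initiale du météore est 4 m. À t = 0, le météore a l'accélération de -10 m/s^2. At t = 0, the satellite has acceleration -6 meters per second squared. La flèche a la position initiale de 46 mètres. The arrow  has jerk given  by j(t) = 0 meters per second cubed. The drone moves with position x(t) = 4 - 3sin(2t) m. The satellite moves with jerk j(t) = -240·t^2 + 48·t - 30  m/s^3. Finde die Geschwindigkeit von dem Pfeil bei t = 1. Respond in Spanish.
Partiendo de la sacudida j(t) = 0, tomamos 2 integrales. La antiderivada de la sacudida es la aceleración. Usando a(0) = -6, obtenemos a(t) = -6. La antiderivada de la aceleración es la velocidad. Usando v(0) = 11, obtenemos v(t) = 11 - 6·t. Tenemos la velocidad v(t) = 11 - 6·t. Sustituyendo t = 1: v(1) = 5.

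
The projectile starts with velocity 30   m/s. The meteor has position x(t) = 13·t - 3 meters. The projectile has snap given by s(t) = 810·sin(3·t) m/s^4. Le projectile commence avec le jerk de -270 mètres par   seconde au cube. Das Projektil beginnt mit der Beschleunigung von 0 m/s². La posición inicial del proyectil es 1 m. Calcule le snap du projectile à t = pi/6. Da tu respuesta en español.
Tenemos el snap s(t) = 810·sin(3·t). Sustituyendo t = pi/6: s(pi/6) = 810.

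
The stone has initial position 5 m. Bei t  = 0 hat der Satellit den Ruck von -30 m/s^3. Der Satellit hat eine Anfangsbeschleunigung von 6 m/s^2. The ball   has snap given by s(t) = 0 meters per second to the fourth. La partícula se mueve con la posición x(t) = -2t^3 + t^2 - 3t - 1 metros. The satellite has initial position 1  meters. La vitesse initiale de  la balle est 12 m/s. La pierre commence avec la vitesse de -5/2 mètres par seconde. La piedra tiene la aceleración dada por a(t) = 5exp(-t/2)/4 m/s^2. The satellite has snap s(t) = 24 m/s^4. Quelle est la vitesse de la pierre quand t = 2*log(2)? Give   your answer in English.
Starting from acceleration a(t) = 5·exp(-t/2)/4, we take 1 integral. The antiderivative of acceleration, with v(0) = -5/2, gives velocity: v(t) = -5·exp(-t/2)/2. Using v(t) = -5·exp(-t/2)/2 and substituting t = 2*log(2), we find v = -5/4.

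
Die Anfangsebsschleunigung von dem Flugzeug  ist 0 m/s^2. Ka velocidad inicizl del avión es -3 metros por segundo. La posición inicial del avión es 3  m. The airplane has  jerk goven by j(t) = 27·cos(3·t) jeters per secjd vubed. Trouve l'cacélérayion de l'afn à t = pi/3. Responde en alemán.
Um dies zu lösen, müssen wir 1 Integral unserer Gleichung für den Ruck j(t) = 27·cos(3·t) finden. Die Stammfunktion von dem Ruck ist die Beschleunigung. Mit a(0) = 0 erhalten wir a(t) = 9·sin(3·t). Mit a(t) = 9·sin(3·t) und Einsetzen von t = pi/3, finden wir a = 0.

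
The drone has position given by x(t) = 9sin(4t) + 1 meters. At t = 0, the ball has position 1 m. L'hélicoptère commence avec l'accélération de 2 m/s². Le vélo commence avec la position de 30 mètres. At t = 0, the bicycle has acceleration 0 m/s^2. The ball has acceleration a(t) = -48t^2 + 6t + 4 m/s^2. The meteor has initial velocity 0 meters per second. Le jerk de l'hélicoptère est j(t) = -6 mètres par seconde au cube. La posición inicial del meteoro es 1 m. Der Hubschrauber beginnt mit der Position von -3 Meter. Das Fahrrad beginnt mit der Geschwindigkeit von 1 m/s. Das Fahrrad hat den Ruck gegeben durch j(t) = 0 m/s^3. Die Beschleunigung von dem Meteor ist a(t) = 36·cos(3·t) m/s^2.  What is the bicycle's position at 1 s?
We need to integrate our jerk equation j(t) = 0 3 times. Integrating jerk and using the initial condition a(0) = 0, we get a(t) = 0. The antiderivative of acceleration is velocity. Using v(0) = 1, we get v(t) = 1. The antiderivative of velocity, with x(0) = 30, gives position: x(t) = t + 30. From the given position equation x(t) = t + 30, we substitute t = 1 to get x = 31.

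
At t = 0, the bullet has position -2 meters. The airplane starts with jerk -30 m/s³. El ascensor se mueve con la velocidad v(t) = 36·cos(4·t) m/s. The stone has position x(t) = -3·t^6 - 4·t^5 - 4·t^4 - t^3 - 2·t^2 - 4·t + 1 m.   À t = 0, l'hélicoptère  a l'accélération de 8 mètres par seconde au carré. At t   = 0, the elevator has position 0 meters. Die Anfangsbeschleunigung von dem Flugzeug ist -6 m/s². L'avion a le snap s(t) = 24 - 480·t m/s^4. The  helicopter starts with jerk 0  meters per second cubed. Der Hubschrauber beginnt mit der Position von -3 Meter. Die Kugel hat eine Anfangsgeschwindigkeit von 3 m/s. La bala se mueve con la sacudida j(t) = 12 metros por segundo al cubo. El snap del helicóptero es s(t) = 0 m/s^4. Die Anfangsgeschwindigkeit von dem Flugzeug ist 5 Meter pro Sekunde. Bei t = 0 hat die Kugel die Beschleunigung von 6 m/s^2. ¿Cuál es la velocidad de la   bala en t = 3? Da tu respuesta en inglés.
We need to integrate our jerk equation j(t) = 12 2 times. Taking ∫j(t)dt and applying a(0) = 6, we find a(t) = 12·t + 6. Integrating acceleration and using the initial condition v(0) = 3, we get v(t) = 6·t^2 + 6·t + 3. From the given velocity equation v(t) = 6·t^2 + 6·t + 3, we substitute t = 3 to get v = 75.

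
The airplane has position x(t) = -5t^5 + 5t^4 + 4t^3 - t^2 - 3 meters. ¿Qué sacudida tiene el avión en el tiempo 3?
Partiendo de la posición x(t) = -5·t^5 + 5·t^4 + 4·t^3 - t^2 - 3, tomamos 3 derivadas. La derivada de la posición da la velocidad: v(t) = -25·t^4 + 20·t^3 + 12·t^2 - 2·t. Tomando d/dt de v(t), encontramos a(t) = -100·t^3 + 60·t^2 + 24·t - 2. Tomando d/dt de a(t), encontramos j(t) = -300·t^2 + 120·t + 24. Usando j(t) = -300·t^2 + 120·t + 24 y sustituyendo t = 3, encontramos j = -2316.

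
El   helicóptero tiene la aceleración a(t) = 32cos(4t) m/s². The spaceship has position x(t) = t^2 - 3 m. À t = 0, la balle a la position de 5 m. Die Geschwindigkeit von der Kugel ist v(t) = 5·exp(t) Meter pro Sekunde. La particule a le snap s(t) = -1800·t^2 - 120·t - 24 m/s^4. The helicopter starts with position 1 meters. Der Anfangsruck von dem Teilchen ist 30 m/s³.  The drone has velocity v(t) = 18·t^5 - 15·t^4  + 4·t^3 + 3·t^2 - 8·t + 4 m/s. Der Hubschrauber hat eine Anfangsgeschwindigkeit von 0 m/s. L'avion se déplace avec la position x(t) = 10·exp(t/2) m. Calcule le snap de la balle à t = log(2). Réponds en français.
En partant de la vitesse v(t) = 5·exp(t), nous prenons 3 dérivées. La dérivée de la vitesse donne l'accélération: a(t) = 5·exp(t). En prenant d/dt de a(t), nous trouvons j(t) = 5·exp(t). La dérivée du jerk donne le snap: s(t) = 5·exp(t). Nous avons le snap s(t) = 5·exp(t). En substituant t = log(2): s(log(2)) = 10.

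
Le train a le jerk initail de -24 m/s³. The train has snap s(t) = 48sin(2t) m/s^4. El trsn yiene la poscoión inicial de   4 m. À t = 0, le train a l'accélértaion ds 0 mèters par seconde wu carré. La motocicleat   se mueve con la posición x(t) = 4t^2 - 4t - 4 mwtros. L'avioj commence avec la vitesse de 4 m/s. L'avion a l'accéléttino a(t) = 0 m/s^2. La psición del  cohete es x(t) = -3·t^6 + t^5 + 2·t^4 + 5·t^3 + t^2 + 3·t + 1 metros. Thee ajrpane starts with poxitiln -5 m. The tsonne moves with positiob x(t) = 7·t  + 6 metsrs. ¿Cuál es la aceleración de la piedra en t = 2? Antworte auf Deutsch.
Wir müssen unsere Gleichung für die Position x(t) = 7·t + 6 2-mal ableiten. Mit d/dt von x(t) finden wir v(t) = 7. Die Ableitung von der Geschwindigkeit ergibt die Beschleunigung: a(t) = 0. Mit a(t) = 0 und Einsetzen von t = 2, finden wir a = 0.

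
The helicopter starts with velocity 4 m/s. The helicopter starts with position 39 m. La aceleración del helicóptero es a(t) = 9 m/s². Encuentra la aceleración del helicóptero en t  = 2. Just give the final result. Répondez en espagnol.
La respuesta es 9.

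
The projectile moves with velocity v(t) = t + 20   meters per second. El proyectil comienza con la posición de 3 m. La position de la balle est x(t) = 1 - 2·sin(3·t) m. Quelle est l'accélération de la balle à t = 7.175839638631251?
En partant de la position x(t) = 1 - 2·sin(3·t), nous prenons 2 dérivées. En prenant d/dt de x(t), nous trouvons v(t) = -6·cos(3·t). En prenant d/dt de v(t), nous trouvons a(t) = 18·sin(3·t). En utilisant a(t) = 18·sin(3·t) et en substituant t = 7.175839638631251, nous trouvons a = 8.04955573204430.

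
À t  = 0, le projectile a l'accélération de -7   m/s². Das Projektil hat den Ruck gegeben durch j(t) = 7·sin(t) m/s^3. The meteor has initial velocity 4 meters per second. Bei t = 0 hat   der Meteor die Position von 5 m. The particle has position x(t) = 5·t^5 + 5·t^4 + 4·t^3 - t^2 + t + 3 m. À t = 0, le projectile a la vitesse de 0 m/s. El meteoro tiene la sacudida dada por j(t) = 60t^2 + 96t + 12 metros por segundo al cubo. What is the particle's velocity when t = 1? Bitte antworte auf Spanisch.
Para resolver esto, necesitamos tomar 1 derivada de nuestra ecuación de la posición x(t) = 5·t^5 + 5·t^4 + 4·t^3 - t^2 + t + 3. La derivada de la posición da la velocidad: v(t) = 25·t^4 + 20·t^3 + 12·t^2 - 2·t + 1. Tenemos la velocidad v(t) = 25·t^4 + 20·t^3 + 12·t^2 - 2·t + 1. Sustituyendo t = 1: v(1) = 56.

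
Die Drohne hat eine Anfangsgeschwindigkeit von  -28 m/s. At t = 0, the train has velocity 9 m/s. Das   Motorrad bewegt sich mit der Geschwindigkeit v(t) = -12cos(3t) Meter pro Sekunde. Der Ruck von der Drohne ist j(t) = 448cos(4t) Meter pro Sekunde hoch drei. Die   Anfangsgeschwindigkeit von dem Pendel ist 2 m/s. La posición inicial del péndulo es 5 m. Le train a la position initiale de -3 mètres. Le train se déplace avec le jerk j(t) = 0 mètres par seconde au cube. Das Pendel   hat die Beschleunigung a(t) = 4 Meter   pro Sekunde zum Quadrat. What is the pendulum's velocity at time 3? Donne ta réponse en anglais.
Starting from acceleration a(t) = 4, we take 1 antiderivative. The integral of acceleration, with v(0) = 2, gives velocity: v(t) = 4·t + 2. We have velocity v(t) = 4·t + 2. Substituting t = 3: v(3) = 14.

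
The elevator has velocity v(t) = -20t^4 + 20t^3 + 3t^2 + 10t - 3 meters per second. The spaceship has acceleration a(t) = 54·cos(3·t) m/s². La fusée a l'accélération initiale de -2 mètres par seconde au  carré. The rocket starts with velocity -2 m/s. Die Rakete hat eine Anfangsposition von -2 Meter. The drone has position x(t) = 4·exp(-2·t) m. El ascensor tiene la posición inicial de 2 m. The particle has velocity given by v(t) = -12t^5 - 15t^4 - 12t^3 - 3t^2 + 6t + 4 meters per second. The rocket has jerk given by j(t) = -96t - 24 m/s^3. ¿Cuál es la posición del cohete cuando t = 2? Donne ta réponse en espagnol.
Para resolver esto, necesitamos tomar 3 integrales de nuestra ecuación de la sacudida j(t) = -96·t - 24. Integrando la sacudida y usando la condición inicial a(0) = -2, obtenemos a(t) = -48·t^2 - 24·t - 2. La antiderivada de la aceleración, con v(0) = -2, da la velocidad: v(t) = -16·t^3 - 12·t^2 - 2·t - 2. Integrando la velocidad y usando la condición inicial x(0) = -2, obtenemos x(t) = -4·t^4 - 4·t^3 - t^2 - 2·t - 2. Usando x(t) = -4·t^4 - 4·t^3 - t^2 - 2·t - 2 y sustituyendo t = 2, encontramos x = -106.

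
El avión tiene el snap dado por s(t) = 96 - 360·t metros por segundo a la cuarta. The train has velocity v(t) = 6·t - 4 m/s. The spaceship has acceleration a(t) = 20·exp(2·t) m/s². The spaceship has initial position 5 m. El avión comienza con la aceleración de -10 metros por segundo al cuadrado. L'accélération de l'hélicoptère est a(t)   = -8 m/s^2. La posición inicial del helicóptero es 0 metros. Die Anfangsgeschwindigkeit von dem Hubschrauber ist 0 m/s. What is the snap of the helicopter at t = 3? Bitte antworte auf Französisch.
Pour résoudre ceci, nous devons prendre 2 dérivées de notre équation de l'accélération a(t) = -8. La dérivée de l'accélération donne le jerk: j(t) = 0. En dérivant le jerk, nous obtenons le snap: s(t) = 0. De l'équation du snap s(t) = 0, nous substituons t = 3 pour obtenir s = 0.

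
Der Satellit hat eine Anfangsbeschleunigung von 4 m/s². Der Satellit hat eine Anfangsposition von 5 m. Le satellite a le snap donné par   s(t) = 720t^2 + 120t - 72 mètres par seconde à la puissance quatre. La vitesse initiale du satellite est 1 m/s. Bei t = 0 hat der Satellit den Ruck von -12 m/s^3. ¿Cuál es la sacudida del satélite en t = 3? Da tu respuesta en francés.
Nous devons trouver la primitive de notre équation du snap s(t) = 720·t^2 + 120·t - 72 1 fois. L'intégrale du snap est le jerk. En utilisant j(0) = -12, nous obtenons j(t) = 240·t^3 + 60·t^2 - 72·t - 12. Nous avons le jerk j(t) = 240·t^3 + 60·t^2 - 72·t - 12. En substituant t = 3: j(3) = 6792.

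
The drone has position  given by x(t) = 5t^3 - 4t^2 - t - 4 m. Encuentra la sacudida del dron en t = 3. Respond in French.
Pour résoudre ceci, nous devons prendre 3 dérivées de notre équation de la position x(t) = 5·t^3 - 4·t^2 - t - 4. La dérivée de la position donne la vitesse: v(t) = 15·t^2 - 8·t - 1. En dérivant la vitesse, nous obtenons l'accélération: a(t) = 30·t - 8. En dérivant l'accélération, nous obtenons le jerk: j(t) = 30. Nous avons le jerk j(t) = 30. En substituant t = 3: j(3) = 30.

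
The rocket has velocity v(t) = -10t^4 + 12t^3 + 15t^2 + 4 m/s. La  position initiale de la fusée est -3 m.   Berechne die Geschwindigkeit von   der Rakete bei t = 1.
Aus der Gleichung für die Geschwindigkeit v(t) = -10·t^4 + 12·t^3 + 15·t^2 + 4, setzen wir t = 1 ein und erhalten v = 21.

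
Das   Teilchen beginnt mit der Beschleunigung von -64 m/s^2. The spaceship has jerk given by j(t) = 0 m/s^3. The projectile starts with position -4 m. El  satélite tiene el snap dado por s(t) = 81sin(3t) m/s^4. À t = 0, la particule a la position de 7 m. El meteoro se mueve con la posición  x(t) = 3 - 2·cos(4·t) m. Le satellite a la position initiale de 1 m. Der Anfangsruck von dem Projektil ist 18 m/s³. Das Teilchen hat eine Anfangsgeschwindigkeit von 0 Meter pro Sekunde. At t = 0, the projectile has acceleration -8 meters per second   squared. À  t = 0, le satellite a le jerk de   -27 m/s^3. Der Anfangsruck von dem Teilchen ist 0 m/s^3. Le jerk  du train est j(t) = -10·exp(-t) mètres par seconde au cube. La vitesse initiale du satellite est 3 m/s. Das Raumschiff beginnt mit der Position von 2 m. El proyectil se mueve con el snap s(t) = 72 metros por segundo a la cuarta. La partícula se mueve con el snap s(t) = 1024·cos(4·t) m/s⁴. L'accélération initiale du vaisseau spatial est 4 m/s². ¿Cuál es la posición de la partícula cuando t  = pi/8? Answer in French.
En partant du snap s(t) = 1024·cos(4·t), nous prenons 4 intégrales. En prenant ∫s(t)dt et en appliquant j(0) = 0, nous trouvons j(t) = 256·sin(4·t). En prenant ∫j(t)dt et en appliquant a(0) = -64, nous trouvons a(t) = -64·cos(4·t). En intégrant l'accélération et en utilisant la condition initiale v(0) = 0, nous obtenons v(t) = -16·sin(4·t). La primitive de la vitesse, avec x(0) = 7, donne la position: x(t) = 4·cos(4·t) + 3. En utilisant x(t) = 4·cos(4·t) + 3 et en substituant t = pi/8, nous trouvons x = 3.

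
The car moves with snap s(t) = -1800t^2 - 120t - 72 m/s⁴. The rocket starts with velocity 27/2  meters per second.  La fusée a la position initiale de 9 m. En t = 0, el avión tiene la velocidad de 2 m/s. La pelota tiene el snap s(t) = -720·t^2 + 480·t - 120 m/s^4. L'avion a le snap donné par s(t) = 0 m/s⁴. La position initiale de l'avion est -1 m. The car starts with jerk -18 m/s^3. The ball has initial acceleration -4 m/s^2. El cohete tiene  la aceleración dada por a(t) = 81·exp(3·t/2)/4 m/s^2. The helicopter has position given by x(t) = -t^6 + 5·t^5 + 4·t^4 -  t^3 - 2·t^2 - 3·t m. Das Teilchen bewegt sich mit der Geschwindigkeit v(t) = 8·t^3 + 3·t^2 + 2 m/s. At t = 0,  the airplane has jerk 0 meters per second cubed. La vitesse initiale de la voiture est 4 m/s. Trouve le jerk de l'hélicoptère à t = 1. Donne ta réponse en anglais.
Starting from position x(t) = -t^6 + 5·t^5 + 4·t^4 - t^3 - 2·t^2 - 3·t, we take 3 derivatives. Differentiating position, we get velocity: v(t) = -6·t^5 + 25·t^4 + 16·t^3 - 3·t^2 - 4·t - 3. The derivative of velocity gives acceleration: a(t) = -30·t^4 + 100·t^3 + 48·t^2 - 6·t - 4. Differentiating acceleration, we get jerk: j(t) = -120·t^3 + 300·t^2 + 96·t - 6. Using j(t) = -120·t^3 + 300·t^2 + 96·t - 6 and substituting t = 1, we find j = 270.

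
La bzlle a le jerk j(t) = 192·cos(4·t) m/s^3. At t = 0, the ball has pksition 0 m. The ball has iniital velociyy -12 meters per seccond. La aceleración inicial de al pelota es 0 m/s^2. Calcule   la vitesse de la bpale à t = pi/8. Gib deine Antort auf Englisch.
To find the answer, we compute 2 antiderivatives of j(t) = 192·cos(4·t). Integrating jerk and using the initial condition a(0) = 0, we get a(t) = 48·sin(4·t). Integrating acceleration and using the initial condition v(0) = -12, we get v(t) = -12·cos(4·t). From the given velocity equation v(t) = -12·cos(4·t), we substitute t = pi/8 to get v = 0.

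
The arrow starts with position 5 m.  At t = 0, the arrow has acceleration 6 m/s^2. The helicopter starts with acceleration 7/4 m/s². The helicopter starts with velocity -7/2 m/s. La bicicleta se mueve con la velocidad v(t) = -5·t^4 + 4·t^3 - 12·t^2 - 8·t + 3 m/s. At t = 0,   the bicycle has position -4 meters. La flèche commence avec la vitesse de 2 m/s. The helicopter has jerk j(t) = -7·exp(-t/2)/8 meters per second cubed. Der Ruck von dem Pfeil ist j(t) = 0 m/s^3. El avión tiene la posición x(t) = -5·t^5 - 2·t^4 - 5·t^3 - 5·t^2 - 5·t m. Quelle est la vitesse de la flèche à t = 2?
Nous devons trouver la primitive de notre équation du jerk j(t) = 0 2 fois. En intégrant le jerk et en utilisant la condition initiale a(0) = 6, nous obtenons a(t) = 6. L'intégrale de l'accélération est la vitesse. En utilisant v(0) = 2, nous obtenons v(t) = 6·t + 2. Nous avons la vitesse v(t) = 6·t + 2. En substituant t = 2: v(2) = 14.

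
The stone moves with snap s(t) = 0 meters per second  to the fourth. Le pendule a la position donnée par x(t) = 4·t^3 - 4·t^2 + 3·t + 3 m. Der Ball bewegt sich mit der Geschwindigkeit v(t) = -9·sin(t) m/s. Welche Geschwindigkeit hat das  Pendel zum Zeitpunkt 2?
Wir müssen unsere Gleichung für die Position x(t) = 4·t^3 - 4·t^2 + 3·t + 3 1-mal ableiten. Durch Ableiten von der Position erhalten wir die Geschwindigkeit: v(t) = 12·t^2 - 8·t + 3. Aus der Gleichung für die Geschwindigkeit v(t) = 12·t^2 - 8·t + 3, setzen wir t = 2 ein und erhalten v = 35.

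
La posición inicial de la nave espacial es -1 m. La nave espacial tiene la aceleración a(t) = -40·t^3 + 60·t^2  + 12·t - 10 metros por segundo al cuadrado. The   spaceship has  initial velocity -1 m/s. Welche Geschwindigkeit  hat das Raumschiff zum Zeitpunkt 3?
Um dies zu lösen, müssen wir 1 Stammfunktion unserer Gleichung für die Beschleunigung a(t) = -40·t^3 + 60·t^2 + 12·t - 10 finden. Durch Integration von der Beschleunigung und Verwendung der Anfangsbedingung v(0) = -1, erhalten wir v(t) = -10·t^4 + 20·t^3 + 6·t^2 - 10·t - 1. Aus der Gleichung für die Geschwindigkeit v(t) = -10·t^4 + 20·t^3 + 6·t^2 - 10·t - 1, setzen wir t = 3 ein und erhalten v = -247.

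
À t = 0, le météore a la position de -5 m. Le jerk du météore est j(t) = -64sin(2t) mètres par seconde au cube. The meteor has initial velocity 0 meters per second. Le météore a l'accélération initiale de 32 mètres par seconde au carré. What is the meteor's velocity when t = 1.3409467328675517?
Starting from jerk j(t) = -64·sin(2·t), we take 2 integrals. The antiderivative of jerk, with a(0) = 32, gives acceleration: a(t) = 32·cos(2·t). The antiderivative of acceleration, with v(0) = 0, gives velocity: v(t) = 16·sin(2·t). We have velocity v(t) = 16·sin(2·t). Substituting t = 1.3409467328675517: v(1.3409467328675517) = 7.09885669455228.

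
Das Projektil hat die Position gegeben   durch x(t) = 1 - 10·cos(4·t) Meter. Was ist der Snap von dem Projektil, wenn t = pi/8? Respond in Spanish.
Para resolver esto, necesitamos tomar 4 derivadas de nuestra ecuación de la posición x(t) = 1 - 10·cos(4·t). La derivada de la posición da la velocidad: v(t) = 40·sin(4·t). Tomando d/dt de v(t), encontramos a(t) = 160·cos(4·t). Derivando la aceleración, obtenemos la sacudida: j(t) = -640·sin(4·t). Tomando d/dt de j(t), encontramos s(t) = -2560·cos(4·t). De la ecuación del snap s(t) = -2560·cos(4·t), sustituimos t = pi/8 para obtener s = 0.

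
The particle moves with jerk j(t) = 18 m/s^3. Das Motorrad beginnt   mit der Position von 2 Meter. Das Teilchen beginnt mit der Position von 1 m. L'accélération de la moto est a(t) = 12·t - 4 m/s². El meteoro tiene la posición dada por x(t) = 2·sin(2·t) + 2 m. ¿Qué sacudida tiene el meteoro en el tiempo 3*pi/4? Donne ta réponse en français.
Nous devons dériver notre équation de la position x(t) = 2·sin(2·t) + 2 3 fois. La dérivée de la position donne la vitesse: v(t) = 4·cos(2·t). La dérivée de la vitesse donne l'accélération: a(t) = -8·sin(2·t). La dérivée de l'accélération donne le jerk: j(t) = -16·cos(2·t). Nous avons le jerk j(t) = -16·cos(2·t). En substituant t = 3*pi/4: j(3*pi/4) = 0.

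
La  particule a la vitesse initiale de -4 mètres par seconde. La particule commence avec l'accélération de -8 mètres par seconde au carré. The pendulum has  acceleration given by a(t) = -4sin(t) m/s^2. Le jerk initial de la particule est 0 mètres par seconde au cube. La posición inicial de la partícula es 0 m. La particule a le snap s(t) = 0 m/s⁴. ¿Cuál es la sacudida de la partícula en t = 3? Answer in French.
Nous devons trouver l'intégrale de notre équation du snap s(t) = 0 1 fois. L'intégrale du snap est le jerk. En utilisant j(0) = 0, nous obtenons j(t) = 0. Nous avons le jerk j(t) = 0. En substituant t = 3: j(3) = 0.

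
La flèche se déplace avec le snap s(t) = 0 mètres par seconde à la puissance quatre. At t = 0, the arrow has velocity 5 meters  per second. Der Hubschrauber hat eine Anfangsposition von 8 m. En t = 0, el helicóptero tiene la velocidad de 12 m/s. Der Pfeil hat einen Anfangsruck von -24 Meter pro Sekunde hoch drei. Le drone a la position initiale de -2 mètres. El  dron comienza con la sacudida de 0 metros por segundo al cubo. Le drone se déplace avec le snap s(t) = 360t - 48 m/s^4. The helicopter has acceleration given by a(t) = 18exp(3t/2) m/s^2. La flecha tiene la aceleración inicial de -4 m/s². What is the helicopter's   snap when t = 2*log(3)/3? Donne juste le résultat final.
The answer is 243/2.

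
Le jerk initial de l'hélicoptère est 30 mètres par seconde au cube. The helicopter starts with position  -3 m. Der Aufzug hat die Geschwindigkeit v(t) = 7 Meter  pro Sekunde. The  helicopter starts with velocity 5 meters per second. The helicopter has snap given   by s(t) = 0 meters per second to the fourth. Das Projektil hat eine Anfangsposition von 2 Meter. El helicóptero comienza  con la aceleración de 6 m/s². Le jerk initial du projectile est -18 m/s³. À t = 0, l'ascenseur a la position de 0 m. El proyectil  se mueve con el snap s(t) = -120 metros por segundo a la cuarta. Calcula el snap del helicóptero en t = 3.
Usando s(t) = 0 y sustituyendo t = 3, encontramos s = 0.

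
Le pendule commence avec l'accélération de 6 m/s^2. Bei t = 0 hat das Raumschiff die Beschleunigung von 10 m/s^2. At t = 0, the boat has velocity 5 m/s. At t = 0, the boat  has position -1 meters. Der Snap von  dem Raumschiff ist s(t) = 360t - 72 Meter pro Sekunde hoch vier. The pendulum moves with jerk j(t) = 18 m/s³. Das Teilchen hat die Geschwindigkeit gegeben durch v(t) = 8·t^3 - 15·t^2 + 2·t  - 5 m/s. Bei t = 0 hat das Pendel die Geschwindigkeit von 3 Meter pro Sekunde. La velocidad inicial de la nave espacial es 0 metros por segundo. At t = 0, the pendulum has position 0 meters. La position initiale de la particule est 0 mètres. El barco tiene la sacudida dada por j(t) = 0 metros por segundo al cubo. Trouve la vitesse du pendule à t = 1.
Pour résoudre ceci, nous devons prendre 2 intégrales de notre équation du jerk j(t) = 18. L'intégrale du jerk, avec a(0) = 6, donne l'accélération: a(t) = 18·t + 6. L'intégrale de l'accélération, avec v(0) = 3, donne la vitesse: v(t) = 9·t^2 + 6·t + 3. De l'équation de la vitesse v(t) = 9·t^2 + 6·t + 3, nous substituons t = 1 pour obtenir v = 18.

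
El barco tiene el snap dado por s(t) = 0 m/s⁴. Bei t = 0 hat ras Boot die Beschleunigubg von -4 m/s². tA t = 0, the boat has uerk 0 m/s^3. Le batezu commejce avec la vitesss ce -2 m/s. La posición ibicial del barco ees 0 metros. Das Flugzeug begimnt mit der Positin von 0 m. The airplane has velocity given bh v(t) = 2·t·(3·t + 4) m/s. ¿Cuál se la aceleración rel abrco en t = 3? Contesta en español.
Para resolver esto, necesitamos tomar 2 integrales de nuestra ecuación del snap s(t) = 0. La integral del snap es la sacudida. Usando j(0) = 0, obtenemos j(t) = 0. Tomando ∫j(t)dt y aplicando a(0) = -4, encontramos a(t) = -4. Tenemos la aceleración a(t) = -4. Sustituyendo t = 3: a(3) = -4.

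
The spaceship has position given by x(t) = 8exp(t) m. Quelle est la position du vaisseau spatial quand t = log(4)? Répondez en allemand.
Aus der Gleichung für die Position x(t) = 8·exp(t), setzen wir t = log(4) ein und erhalten x = 32.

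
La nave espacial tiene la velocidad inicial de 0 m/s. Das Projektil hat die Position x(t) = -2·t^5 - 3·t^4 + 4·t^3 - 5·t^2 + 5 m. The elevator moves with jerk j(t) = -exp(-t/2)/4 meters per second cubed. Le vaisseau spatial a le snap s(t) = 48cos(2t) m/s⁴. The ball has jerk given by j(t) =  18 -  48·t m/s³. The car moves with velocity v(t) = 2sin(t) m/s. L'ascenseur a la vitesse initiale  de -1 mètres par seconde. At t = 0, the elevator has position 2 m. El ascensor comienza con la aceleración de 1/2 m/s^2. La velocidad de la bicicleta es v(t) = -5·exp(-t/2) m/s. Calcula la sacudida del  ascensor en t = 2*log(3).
Usando j(t) = -exp(-t/2)/4 y sustituyendo t = 2*log(3), encontramos j = -1/12.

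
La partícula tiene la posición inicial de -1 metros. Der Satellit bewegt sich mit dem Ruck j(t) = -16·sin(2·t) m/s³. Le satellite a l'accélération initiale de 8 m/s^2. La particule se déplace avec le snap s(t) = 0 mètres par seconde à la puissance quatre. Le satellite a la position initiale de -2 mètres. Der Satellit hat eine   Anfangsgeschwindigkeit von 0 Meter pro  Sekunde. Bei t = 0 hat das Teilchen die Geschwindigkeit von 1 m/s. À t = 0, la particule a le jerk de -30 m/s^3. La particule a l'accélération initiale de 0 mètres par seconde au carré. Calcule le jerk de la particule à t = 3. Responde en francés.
Pour résoudre ceci, nous devons prendre 1 primitive de notre équation du snap s(t) = 0. En prenant ∫s(t)dt et en appliquant j(0) = -30, nous trouvons j(t) = -30. En utilisant j(t) = -30 et en substituant t = 3, nous trouvons j = -30.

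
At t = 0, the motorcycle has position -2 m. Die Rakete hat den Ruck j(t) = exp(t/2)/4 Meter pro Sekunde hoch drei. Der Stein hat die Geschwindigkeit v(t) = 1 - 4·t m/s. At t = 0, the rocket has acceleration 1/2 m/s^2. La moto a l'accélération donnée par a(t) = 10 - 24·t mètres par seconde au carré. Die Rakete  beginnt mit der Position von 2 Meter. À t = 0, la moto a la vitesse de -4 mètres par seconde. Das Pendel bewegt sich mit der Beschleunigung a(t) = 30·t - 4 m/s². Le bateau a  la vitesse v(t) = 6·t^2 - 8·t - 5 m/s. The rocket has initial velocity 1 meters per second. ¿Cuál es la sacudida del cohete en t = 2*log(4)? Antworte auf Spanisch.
Usando j(t) = exp(t/2)/4 y sustituyendo t = 2*log(4), encontramos j = 1.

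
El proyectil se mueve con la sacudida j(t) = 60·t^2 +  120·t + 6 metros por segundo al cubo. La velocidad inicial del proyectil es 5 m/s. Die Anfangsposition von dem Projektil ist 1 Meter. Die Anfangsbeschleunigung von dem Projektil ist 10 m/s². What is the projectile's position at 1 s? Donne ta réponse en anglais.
We must find the integral of our jerk equation j(t) = 60·t^2 + 120·t + 6 3 times. The integral of jerk is acceleration. Using a(0) = 10, we get a(t) = 20·t^3 + 60·t^2 + 6·t + 10. The antiderivative of acceleration is velocity. Using v(0) = 5, we get v(t) = 5·t^4 + 20·t^3 + 3·t^2 + 10·t + 5. The antiderivative of velocity, with x(0) = 1, gives position: x(t) = t^5 + 5·t^4 + t^3 + 5·t^2 + 5·t + 1. Using x(t) = t^5 + 5·t^4 + t^3 + 5·t^2 + 5·t + 1 and substituting t = 1, we find x = 18.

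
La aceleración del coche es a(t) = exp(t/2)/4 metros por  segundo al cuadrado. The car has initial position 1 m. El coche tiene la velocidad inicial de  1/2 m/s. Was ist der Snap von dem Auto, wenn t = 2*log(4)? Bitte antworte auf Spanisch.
Debemos derivar nuestra ecuación de la aceleración a(t) = exp(t/2)/4 2 veces. Tomando d/dt de a(t), encontramos j(t) = exp(t/2)/8. Derivando la sacudida, obtenemos el snap: s(t) = exp(t/2)/16. Usando s(t) = exp(t/2)/16 y sustituyendo t = 2*log(4), encontramos s = 1/4.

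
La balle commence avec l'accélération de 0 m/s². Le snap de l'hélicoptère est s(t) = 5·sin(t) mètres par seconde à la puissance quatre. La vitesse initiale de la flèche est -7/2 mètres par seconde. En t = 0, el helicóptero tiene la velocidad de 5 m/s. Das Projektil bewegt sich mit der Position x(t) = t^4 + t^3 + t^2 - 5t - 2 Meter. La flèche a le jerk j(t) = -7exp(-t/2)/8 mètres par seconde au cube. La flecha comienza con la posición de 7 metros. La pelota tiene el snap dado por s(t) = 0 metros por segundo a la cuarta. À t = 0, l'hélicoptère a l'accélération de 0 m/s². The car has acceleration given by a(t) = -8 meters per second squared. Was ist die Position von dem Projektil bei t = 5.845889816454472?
Wir haben die Position x(t) = t^4 + t^3 + t^2 - 5·t - 2. Durch Einsetzen von t = 5.845889816454472: x(5.845889816454472) = 1370.61642958328.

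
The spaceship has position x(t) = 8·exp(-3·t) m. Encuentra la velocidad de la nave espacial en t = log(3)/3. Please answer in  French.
Pour résoudre ceci, nous devons prendre 1 dérivée de notre équation de la position x(t) = 8·exp(-3·t). En prenant d/dt de x(t), nous trouvons v(t) = -24·exp(-3·t). Nous avons la vitesse v(t) = -24·exp(-3·t). En substituant t = log(3)/3: v(log(3)/3) = -8.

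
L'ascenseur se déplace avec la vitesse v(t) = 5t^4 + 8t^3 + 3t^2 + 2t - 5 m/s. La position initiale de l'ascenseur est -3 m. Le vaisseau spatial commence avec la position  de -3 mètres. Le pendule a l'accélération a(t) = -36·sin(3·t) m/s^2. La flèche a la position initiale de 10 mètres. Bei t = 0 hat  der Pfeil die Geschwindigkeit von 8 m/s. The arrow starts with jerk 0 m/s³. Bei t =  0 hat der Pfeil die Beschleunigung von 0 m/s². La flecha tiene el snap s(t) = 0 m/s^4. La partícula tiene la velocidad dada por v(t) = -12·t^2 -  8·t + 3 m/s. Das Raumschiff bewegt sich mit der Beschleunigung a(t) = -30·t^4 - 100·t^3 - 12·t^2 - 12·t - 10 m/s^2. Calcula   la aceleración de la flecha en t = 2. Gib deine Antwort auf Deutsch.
Um dies zu lösen, müssen wir 2 Stammfunktionen unserer Gleichung für den Snap s(t) = 0 finden. Das Integral von dem Snap ist der Ruck. Mit j(0) = 0 erhalten wir j(t) = 0. Mit ∫j(t)dt und Anwendung von a(0) = 0, finden wir a(t) = 0. Wir haben die Beschleunigung a(t) = 0. Durch Einsetzen von t = 2: a(2) = 0.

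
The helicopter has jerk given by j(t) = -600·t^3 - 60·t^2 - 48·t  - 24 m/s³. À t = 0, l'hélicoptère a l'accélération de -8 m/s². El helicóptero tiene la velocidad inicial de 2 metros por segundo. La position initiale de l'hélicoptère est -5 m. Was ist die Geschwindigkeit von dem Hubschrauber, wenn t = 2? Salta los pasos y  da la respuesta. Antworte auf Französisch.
v(2) = -1166.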